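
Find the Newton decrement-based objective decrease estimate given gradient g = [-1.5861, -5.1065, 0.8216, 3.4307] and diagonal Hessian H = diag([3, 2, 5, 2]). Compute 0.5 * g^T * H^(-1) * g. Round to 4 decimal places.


Step 1: H is diagonal, so H^(-1) * g = [-0.5287, -2.5533, 0.1643, 1.7154].
Step 2: g^T H^(-1) g = sum_i g_i^2 / H_ii
  = (-1.5861)^2/3 + (-5.1065)^2/2 + (0.8216)^2/5 + (3.4307)^2/2
  = 0.8386 + 13.0382 + 0.135 + 5.8849 = 19.8966
Step 3: Objective decrease = 0.5 * g^T H^(-1) g = 9.9483


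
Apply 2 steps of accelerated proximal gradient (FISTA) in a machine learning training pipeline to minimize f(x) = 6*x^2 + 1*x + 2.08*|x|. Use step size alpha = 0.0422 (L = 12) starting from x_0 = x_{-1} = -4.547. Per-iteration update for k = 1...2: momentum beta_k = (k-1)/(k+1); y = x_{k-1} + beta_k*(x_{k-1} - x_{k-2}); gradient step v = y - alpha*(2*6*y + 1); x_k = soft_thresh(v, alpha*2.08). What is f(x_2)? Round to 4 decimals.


FISTA on f(x) = 6*x^2 + 1*x + 2.08*|x|
L = 12, alpha = 0.0422
Iteration 1: beta = 0.0, y = -4.547 + 0.0*(-4.547 + 4.547) = -4.547
  grad(y) = -53.564, v = y - alpha*grad = -2.2866
  prox(v) = soft_thresh(-2.2866, 0.0878) = -2.1988
Iteration 2: beta = 0.3333, y = -2.1988 + 0.3333*(-2.1988 + 4.547) = -1.4161
  grad(y) = -15.9932, v = y - alpha*grad = -0.7412
  prox(v) = soft_thresh(-0.7412, 0.0878) = -0.6534
f(x_2) = 6*(-0.6534)^2 + 1*(-0.6534) + 2.08*|-0.6534| = 3.2673


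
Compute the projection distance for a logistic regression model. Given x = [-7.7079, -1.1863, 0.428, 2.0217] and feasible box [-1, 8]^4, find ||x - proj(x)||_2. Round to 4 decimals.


Project each component onto [-1, 8].
clip(-7.7079) = -1.0, clip(-1.1863) = -1.0, clip(0.428) = 0.428, clip(2.0217) = 2.0217
Projection = [-1.0, -1.0, 0.428, 2.0217]
Squared diffs: [44.9959, 0.0347, 0.0, 0.0]
Distance = sqrt(45.0306) = 6.7105


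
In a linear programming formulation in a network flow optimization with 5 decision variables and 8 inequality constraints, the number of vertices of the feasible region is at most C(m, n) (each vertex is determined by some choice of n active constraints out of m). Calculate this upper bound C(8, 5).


Each vertex corresponds to some choice of n active constraints out of m, so the number of vertices is at most C(m, n) = m! / (n!(m-n)!).
m = 8, n = 5
Numerator: 8 * 7 * 6 * 5 * 4
Denominator: 5! = 120
C(8, 5) = 56


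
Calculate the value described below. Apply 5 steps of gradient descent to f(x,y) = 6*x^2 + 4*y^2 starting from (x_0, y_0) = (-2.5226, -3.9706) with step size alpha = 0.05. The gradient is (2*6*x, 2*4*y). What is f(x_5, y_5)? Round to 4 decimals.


Gradient descent on f(x,y) = 6*x^2 + 4*y^2.
Starting point: (-2.5226, -3.9706), alpha = 0.05
Step 1: grad_x = 2*6*-2.5226 = -30.2712, grad_y = 2*4*-3.9706 = -31.7648
  x_1 = -2.5226 - 0.05*-30.2712 = -1.009
  y_1 = -3.9706 - 0.05*-31.7648 = -2.3824
Step 2: grad_x = 2*6*-1.009 = -12.1085, grad_y = 2*4*-2.3824 = -19.0589
  x_2 = -1.009 - 0.05*-12.1085 = -0.4036
  y_2 = -2.3824 - 0.05*-19.0589 = -1.4294
Step 3: grad_x = 2*6*-0.4036 = -4.8434, grad_y = 2*4*-1.4294 = -11.4353
  x_3 = -0.4036 - 0.05*-4.8434 = -0.1614
  y_3 = -1.4294 - 0.05*-11.4353 = -0.8576
Step 4: grad_x = 2*6*-0.1614 = -1.9374, grad_y = 2*4*-0.8576 = -6.8612
  x_4 = -0.1614 - 0.05*-1.9374 = -0.0646
  y_4 = -0.8576 - 0.05*-6.8612 = -0.5146
Step 5: grad_x = 2*6*-0.0646 = -0.7749, grad_y = 2*4*-0.5146 = -4.1167
  x_5 = -0.0646 - 0.05*-0.7749 = -0.0258
  y_5 = -0.5146 - 0.05*-4.1167 = -0.3088
f(-0.0258, -0.3088) = 6*(-0.0258)^2 + 4*(-0.3088)^2 = 0.3853


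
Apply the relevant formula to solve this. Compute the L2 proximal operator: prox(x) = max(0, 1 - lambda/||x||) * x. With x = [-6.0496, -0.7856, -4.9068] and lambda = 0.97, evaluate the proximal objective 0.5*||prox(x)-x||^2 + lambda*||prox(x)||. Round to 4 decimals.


Step 1: Compute ||x||.
||x|| = 7.8289
Step 2: Compute scaling factor.
scale = max(0, 1 - 0.97/7.8289) = 0.8761
Step 3: prox(x) = [-5.3001, -0.6883, -4.2988]
||prox(x)|| = 6.8589
Step 4: Proximal objective.
0.5*||prox-x||^2 = 0.4705
lambda*||prox|| = 6.6531
Total = 7.1236


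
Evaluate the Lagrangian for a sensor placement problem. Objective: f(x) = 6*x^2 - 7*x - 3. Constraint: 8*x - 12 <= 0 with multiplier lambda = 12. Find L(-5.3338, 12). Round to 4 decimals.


Step 1: Evaluate f(x).
f(-5.3338) = 6*(-5.3338)^2 - 7*(-5.3338) - 3 = 205.0331
Step 2: Evaluate g(x).
g(-5.3338) = 8*-5.3338 - 12 = -54.6704
Step 3: Compute Lagrangian.
L = 205.0331 + 12*-54.6704 = -451.0117


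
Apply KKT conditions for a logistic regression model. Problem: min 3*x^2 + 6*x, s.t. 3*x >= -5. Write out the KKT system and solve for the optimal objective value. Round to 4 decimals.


Step 1: Try lambda = 0 (constraint inactive).
Stationarity: 2*3*x + 6 = 0
x* = -6/(2*3) = -1.0
Check constraint: 3*-1.0 = -3.0 >= -5 -- satisfied.
Step 2: Compute optimal value.
f(x*) = 3*(-1.0)^2 + 6*(-1.0) = -3.0


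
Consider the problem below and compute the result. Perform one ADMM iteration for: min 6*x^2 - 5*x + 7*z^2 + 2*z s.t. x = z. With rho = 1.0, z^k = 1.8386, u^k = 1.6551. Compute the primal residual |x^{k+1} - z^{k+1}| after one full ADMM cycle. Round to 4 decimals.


ADMM iteration with rho = 1.0, z^k = 1.8386, u^k = 1.6551
Step 1: x-update.
Minimize 6*x^2 - 5*x + (1.0/2)*(x - 1.8386 + 1.6551)^2
FOC: (2*6 + 1.0)*x = 5 + 1.0*(1.8386 - 1.6551)
x^{k+1} = 0.3987
Step 2: z-update.
Minimize 7*z^2 + 2*z + (1.0/2)*(0.3987 - z + 1.6551)^2
FOC: (2*7 + 1.0)*z = -2 + 1.0*(0.3987 + 1.6551)
z^{k+1} = 0.0036
Step 3: u-update.
u^{k+1} = 1.6551 + 0.3987 - 0.0036 = 2.0502
Step 4: Primal residual = |0.3987 - 0.0036| = 0.3951


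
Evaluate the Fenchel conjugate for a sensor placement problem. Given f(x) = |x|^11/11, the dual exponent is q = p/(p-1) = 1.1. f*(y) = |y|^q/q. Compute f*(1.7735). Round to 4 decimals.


The conjugate exponent q satisfies 1/p + 1/q = 1.
p = 11, so q = 11/(11 - 1) = 1.1
|y|^q = 1.7735^1.1 = 1.8781
f*(1.7735) = 1.8781 / 1.1 = 1.7073


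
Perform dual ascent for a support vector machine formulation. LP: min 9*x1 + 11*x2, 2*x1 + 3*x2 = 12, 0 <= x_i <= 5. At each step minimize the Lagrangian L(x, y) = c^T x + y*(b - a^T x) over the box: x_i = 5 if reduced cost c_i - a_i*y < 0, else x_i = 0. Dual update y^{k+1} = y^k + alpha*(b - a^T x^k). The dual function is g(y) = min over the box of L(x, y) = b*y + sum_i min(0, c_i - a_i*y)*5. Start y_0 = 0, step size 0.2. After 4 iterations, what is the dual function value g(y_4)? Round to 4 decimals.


Dual ascent for LP: min 9*x1 + 11*x2, 2*x1 + 3*x2 = 12, 0 <= x_i <= 5
Step 1: y^k = 0.0, reduced costs: (9.0, 11.0)
  x^k = (0.0, 0.0), subgradient = b - a^T x = 12.0
  y^{k+1} = 0.0 + 0.2*12.0 = 2.4
Step 2: y^k = 2.4, reduced costs: (4.2, 3.8)
  x^k = (0.0, 0.0), subgradient = b - a^T x = 12.0
  y^{k+1} = 2.4 + 0.2*12.0 = 4.8
Step 3: y^k = 4.8, reduced costs: (-0.6, -3.4)
  x^k = (5.0, 5.0), subgradient = b - a^T x = -13.0
  y^{k+1} = 4.8 + 0.2*-13.0 = 2.2
Step 4: y^k = 2.2, reduced costs: (4.6, 4.4)
  x^k = (0.0, 0.0), subgradient = b - a^T x = 12.0
  y^{k+1} = 2.2 + 0.2*12.0 = 4.6
Dual objective at y_4 = 4.6: reduced costs (-0.2, -2.8), box minimizer x = (5.0, 5.0)
g(y_4) = b*y + (c1 - a1*y)*x1 + (c2 - a2*y)*x2 = 12*4.6 + (-0.2)*5.0 + (-2.8)*5.0 = 55.2 - 1.0 - 14.0 = 40.2


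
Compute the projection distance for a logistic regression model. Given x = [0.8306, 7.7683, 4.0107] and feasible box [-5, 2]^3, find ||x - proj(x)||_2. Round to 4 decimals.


Project each component onto [-5, 2].
clip(0.8306) = 0.8306, clip(7.7683) = 2.0, clip(4.0107) = 2.0
Projection = [0.8306, 2.0, 2.0]
Squared diffs: [0.0, 33.2733, 4.0429]
Distance = sqrt(37.3162) = 6.1087


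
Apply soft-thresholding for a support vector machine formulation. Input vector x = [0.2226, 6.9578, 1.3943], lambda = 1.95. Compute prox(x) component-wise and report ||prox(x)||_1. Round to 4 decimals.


Soft-thresholding with lambda = 1.95:
prox(0.2226) = sign(0.2226)*max(|0.2226| - 1.95, 0) = 0.0
prox(6.9578) = sign(6.9578)*max(|6.9578| - 1.95, 0) = 5.0078
prox(1.3943) = sign(1.3943)*max(|1.3943| - 1.95, 0) = 0.0
prox(x) = [0.0, 5.0078, 0.0]
||prox(x)||_1 = 0.0 + 5.0078 + 0.0 = 5.0078


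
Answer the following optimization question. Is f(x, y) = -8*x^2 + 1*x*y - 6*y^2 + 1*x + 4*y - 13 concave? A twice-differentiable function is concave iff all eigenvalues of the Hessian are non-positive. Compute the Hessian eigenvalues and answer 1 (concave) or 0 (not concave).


The Hessian of f(x,y) = -8*x^2 + 1*x*y - 6*y^2 + 1*x + 4*y - 13 is:
H = [[-16, 1], [1, -12]]
Trace = -16 - 12 = -28
Determinant = -16*-12 - (1)^2 = 191
Discriminant = (-28)^2 - 4*191 = 20.0
Eigenvalues: lambda_1 = -16.2361, lambda_2 = -11.7639
The function is concave.

1


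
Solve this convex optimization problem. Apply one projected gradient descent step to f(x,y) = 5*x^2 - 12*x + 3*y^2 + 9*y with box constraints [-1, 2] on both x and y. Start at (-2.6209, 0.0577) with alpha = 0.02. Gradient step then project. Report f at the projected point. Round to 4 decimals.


Step 1: Compute gradient at (-2.6209, 0.0577).
grad_x = 2*5*-2.6209 - 12 = -38.209
grad_y = 2*3*0.0577 + 9 = 9.3462
Step 2: Gradient step.
x_raw = -2.6209 - 0.02*-38.209 = -1.8567
y_raw = 0.0577 - 0.02*9.3462 = -0.1292
Step 3: Project onto [-1, 2].
x_proj = clip(-1.8567) = -1.0
y_proj = clip(-0.1292) = -0.1292
Step 4: Evaluate f.
f(-1.0, -0.1292) = 15.8871


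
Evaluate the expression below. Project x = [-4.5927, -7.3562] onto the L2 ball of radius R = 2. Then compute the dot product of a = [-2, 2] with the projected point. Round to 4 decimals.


Step 1: Compute ||x|| (intermediates to 6 decimals).
||x|| = sqrt((-4.5927)^2 + (-7.3562)^2) = 8.672172
Step 2: Project.
Since ||x|| > R, scale = R/||x|| = 2/8.672172 = 0.230623, proj(x) = scale * x
proj(x) = [-1.059182, -1.696509]
Step 3: Dot product.
a^T * proj(x) = -2*(-1.059182) + 2*(-1.696509) = -1.2747


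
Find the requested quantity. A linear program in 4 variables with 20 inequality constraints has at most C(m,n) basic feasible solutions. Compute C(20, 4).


Each vertex corresponds to some choice of n active constraints out of m, so the number of vertices is at most C(m, n) = m! / (n!(m-n)!).
m = 20, n = 4
Numerator: 20 * 19 * 18 * 17
Denominator: 4! = 24
C(20, 4) = 4845


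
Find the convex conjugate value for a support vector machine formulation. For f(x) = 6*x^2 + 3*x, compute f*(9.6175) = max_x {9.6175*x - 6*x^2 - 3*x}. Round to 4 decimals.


f*(y) = sup_x {y*x - a*x^2 - b*x} = sup_x {(y-b)*x - a*x^2}
FOC: (y - b) - 2a*x = 0 => x* = (y - b)/(2a)
x* = (9.6175 - 3)/(2*6) = 0.5515
f*(9.6175) = (y-b)^2/(4a) = (9.6175 - 3)^2/(4*6)
= 43.7913/24 = 1.8246


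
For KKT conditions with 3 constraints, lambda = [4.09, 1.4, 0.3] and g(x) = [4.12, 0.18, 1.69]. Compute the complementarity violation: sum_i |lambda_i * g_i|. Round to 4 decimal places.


KKT complementary slackness check:
lambda_1 * g_1 = 4.09 * 4.12 = 16.8508
lambda_2 * g_2 = 1.4 * 0.18 = 0.252
lambda_3 * g_3 = 0.3 * 1.69 = 0.507
Total violation = 16.8508 + 0.252 + 0.507 = 17.6098


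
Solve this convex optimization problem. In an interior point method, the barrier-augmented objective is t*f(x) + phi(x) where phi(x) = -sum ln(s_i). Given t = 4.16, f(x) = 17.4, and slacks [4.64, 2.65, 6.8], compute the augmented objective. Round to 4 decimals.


Step 1: Compute log-barrier.
ln values: [1.5347, 0.9746, 1.9169]
phi = -(1.5347 + 0.9746 + 1.9169) = -4.4262
Step 2: Compute augmented objective.
t*f(x) = 4.16*17.4 = 72.384
Total = 72.384 - 4.4262 = 67.9578


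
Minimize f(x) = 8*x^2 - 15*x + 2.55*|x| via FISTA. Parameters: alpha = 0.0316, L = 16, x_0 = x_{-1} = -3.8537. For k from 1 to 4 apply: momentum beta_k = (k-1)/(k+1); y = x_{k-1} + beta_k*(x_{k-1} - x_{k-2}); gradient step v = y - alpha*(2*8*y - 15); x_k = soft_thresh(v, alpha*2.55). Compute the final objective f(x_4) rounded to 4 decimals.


FISTA on f(x) = 8*x^2 - 15*x + 2.55*|x|
L = 16, alpha = 0.0316
Iteration 1: beta = 0.0, y = -3.8537 + 0.0*(-3.8537 + 3.8537) = -3.8537
  grad(y) = -76.6592, v = y - alpha*grad = -1.4313
  prox(v) = soft_thresh(-1.4313, 0.0806) = -1.3507
Iteration 2: beta = 0.3333, y = -1.3507 + 0.3333*(-1.3507 + 3.8537) = -0.5164
  grad(y) = -23.2616, v = y - alpha*grad = 0.2187
  prox(v) = soft_thresh(0.2187, 0.0806) = 0.1381
Iteration 3: beta = 0.5, y = 0.1381 + 0.5*(0.1381 + 1.3507) = 0.8825
  grad(y) = -0.8792, v = y - alpha*grad = 0.9103
  prox(v) = soft_thresh(0.9103, 0.0806) = 0.8298
Iteration 4: beta = 0.6, y = 0.8298 + 0.6*(0.8298 - 0.1381) = 1.2447
  grad(y) = 4.9155, v = y - alpha*grad = 1.0894
  prox(v) = soft_thresh(1.0894, 0.0806) = 1.0088
f(x_4) = 8*1.0088^2 - 15*1.0088 + 2.55*|1.0088| = -4.4181


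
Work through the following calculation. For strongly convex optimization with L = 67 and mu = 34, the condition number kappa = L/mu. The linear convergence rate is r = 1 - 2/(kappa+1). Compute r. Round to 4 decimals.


Step 1: Compute the condition number.
kappa = L/mu = 67/34 = 1.9706
Step 2: Compute the convergence rate.
r = 1 - 2/(kappa + 1) = 1 - 2*mu/(L + mu) = (L - mu)/(L + mu) = 33/101 = 0.3267


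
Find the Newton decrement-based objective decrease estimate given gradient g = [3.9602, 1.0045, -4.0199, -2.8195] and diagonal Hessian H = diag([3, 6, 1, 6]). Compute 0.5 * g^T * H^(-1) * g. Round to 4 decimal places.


Step 1: H is diagonal, so H^(-1) * g = [1.3201, 0.1674, -4.0199, -0.4699].
Step 2: g^T H^(-1) g = sum_i g_i^2 / H_ii
  = (3.9602)^2/3 + (1.0045)^2/6 + (-4.0199)^2/1 + (-2.8195)^2/6
  = 5.2277 + 0.1682 + 16.1596 + 1.3249 = 22.8804
Step 3: Objective decrease = 0.5 * g^T H^(-1) g = 11.4402


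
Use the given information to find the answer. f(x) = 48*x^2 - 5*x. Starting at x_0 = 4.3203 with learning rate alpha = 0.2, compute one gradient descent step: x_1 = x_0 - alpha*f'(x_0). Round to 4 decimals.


We compute the gradient at x_0 and apply the update.
f'(x) = 96*x - 5
f'(4.3203) = 96*4.3203 - 5 = 409.7488
x_1 = 4.3203 - 0.2*409.7488 = -77.6295


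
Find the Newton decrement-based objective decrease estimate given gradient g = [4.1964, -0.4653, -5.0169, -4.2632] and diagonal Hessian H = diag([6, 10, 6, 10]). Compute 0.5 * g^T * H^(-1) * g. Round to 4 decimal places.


Step 1: H is diagonal, so H^(-1) * g = [0.6994, -0.0465, -0.8362, -0.4263].
Step 2: g^T H^(-1) g = sum_i g_i^2 / H_ii
  = (4.1964)^2/6 + (-0.4653)^2/10 + (-5.0169)^2/6 + (-4.2632)^2/10
  = 2.935 + 0.0217 + 4.1949 + 1.8175 = 8.969
Step 3: Objective decrease = 0.5 * g^T H^(-1) g = 4.4845


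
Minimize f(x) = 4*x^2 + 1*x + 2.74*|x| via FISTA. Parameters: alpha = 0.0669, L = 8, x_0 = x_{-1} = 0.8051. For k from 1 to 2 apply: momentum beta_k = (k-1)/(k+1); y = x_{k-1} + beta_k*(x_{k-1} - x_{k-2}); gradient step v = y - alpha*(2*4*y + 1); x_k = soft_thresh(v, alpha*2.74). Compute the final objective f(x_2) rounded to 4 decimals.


FISTA on f(x) = 4*x^2 + 1*x + 2.74*|x|
L = 8, alpha = 0.0669
Iteration 1: beta = 0.0, y = 0.8051 + 0.0*(0.8051 - 0.8051) = 0.8051
  grad(y) = 7.4408, v = y - alpha*grad = 0.3073
  prox(v) = soft_thresh(0.3073, 0.1833) = 0.124
Iteration 2: beta = 0.3333, y = 0.124 + 0.3333*(0.124 - 0.8051) = -0.103
  grad(y) = 0.1758, v = y - alpha*grad = -0.1148
  prox(v) = soft_thresh(-0.1148, 0.1833) = 0.0
f(x_2) = 4*0.0^2 + 1*0.0 + 2.74*|0.0| = 0.0


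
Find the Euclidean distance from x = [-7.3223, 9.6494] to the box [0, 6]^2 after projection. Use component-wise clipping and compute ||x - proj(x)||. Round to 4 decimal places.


Project each component onto [0, 6].
clip(-7.3223) = 0.0, clip(9.6494) = 6.0
Projection = [0.0, 6.0]
Squared diffs: [53.6161, 13.3181]
Distance = sqrt(66.9342) = 8.1813


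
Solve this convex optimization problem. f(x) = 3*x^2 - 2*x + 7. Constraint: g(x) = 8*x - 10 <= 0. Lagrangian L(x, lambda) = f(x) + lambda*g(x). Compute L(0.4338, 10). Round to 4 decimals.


Step 1: Evaluate f(x).
f(0.4338) = 3*0.4338^2 - 2*0.4338 + 7 = 6.6969
Step 2: Evaluate g(x).
g(0.4338) = 8*0.4338 - 10 = -6.5296
Step 3: Compute Lagrangian.
L = 6.6969 + 10*-6.5296 = -58.5991


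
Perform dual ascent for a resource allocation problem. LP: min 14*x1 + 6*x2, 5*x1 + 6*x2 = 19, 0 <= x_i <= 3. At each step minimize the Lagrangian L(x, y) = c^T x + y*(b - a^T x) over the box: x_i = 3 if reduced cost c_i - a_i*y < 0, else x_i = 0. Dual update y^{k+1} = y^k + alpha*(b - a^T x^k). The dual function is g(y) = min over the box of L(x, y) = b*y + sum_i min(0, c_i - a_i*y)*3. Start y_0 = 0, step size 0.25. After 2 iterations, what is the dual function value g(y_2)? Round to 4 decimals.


Dual ascent for LP: min 14*x1 + 6*x2, 5*x1 + 6*x2 = 19, 0 <= x_i <= 3
Step 1: y^k = 0.0, reduced costs: (14.0, 6.0)
  x^k = (0.0, 0.0), subgradient = b - a^T x = 19.0
  y^{k+1} = 0.0 + 0.25*19.0 = 4.75
Step 2: y^k = 4.75, reduced costs: (-9.75, -22.5)
  x^k = (3.0, 3.0), subgradient = b - a^T x = -14.0
  y^{k+1} = 4.75 + 0.25*-14.0 = 1.25
Dual objective at y_2 = 1.25: reduced costs (7.75, -1.5), box minimizer x = (0.0, 3.0)
g(y_2) = b*y + (c1 - a1*y)*x1 + (c2 - a2*y)*x2 = 19*1.25 + 7.75*0.0 + (-1.5)*3.0 = 23.75 + 0.0 - 4.5 = 19.25


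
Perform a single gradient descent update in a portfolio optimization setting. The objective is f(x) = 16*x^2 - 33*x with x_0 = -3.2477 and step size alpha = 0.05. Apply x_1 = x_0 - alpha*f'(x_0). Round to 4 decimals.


We compute the gradient at x_0 and apply the update.
f'(x) = 32*x - 33
f'(-3.2477) = 32*-3.2477 - 33 = -136.9264
x_1 = -3.2477 - 0.05*-136.9264 = 3.5986


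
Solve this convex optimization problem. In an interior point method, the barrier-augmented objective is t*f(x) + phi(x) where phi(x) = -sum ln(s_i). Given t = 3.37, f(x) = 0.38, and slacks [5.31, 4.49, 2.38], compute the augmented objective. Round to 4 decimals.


Step 1: Compute log-barrier.
ln values: [1.6696, 1.5019, 0.8671]
phi = -(1.6696 + 1.5019 + 0.8671) = -4.0385
Step 2: Compute augmented objective.
t*f(x) = 3.37*0.38 = 1.2806
Total = 1.2806 - 4.0385 = -2.7579


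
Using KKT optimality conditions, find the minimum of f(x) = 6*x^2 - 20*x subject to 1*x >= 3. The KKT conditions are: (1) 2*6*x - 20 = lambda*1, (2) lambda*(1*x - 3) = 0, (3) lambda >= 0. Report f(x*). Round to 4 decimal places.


Step 1: Try lambda = 0 (constraint inactive).
x_unc = 20/(2*6) = 1.6667
Check: 1*1.6667 = 1.6667 < 3 -- violated!
Step 2: Constraint must be active: 1*x = 3
x* = 3/1 = 3.0
lambda = (2*6*3.0 - 20)/1 = 16.0
Step 3: Compute optimal value.
f(x*) = 6*3.0^2 - 20*3.0 = -6.0


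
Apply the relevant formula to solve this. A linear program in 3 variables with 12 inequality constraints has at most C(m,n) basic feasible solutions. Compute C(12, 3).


Each vertex corresponds to some choice of n active constraints out of m, so the number of vertices is at most C(m, n) = m! / (n!(m-n)!).
m = 12, n = 3
Numerator: 12 * 11 * 10
Denominator: 3! = 6
C(12, 3) = 220


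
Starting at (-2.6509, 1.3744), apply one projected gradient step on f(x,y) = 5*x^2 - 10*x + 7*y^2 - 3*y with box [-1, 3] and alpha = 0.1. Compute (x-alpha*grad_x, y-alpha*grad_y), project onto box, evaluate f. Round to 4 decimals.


Step 1: Compute gradient at (-2.6509, 1.3744).
grad_x = 2*5*-2.6509 - 10 = -36.509
grad_y = 2*7*1.3744 - 3 = 16.2416
Step 2: Gradient step.
x_raw = -2.6509 - 0.1*-36.509 = 1.0
y_raw = 1.3744 - 0.1*16.2416 = -0.2498
Step 3: Project onto [-1, 3].
x_proj = clip(1.0) = 1.0
y_proj = clip(-0.2498) = -0.2498
Step 4: Evaluate f.
f(1.0, -0.2498) = -3.8141


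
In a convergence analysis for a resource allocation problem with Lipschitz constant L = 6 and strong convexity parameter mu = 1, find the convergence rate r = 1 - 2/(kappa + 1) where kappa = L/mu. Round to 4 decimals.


Step 1: Compute the condition number.
kappa = L/mu = 6/1 = 6.0
Step 2: Compute the convergence rate.
r = 1 - 2/(kappa + 1) = 1 - 2*mu/(L + mu) = (L - mu)/(L + mu) = 5/7 = 0.7143


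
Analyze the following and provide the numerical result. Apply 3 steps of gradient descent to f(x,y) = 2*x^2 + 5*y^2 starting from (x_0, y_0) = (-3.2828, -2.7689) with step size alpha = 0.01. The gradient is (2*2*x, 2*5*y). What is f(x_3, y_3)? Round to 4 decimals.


Gradient descent on f(x,y) = 2*x^2 + 5*y^2.
Starting point: (-3.2828, -2.7689), alpha = 0.01
Step 1: grad_x = 2*2*-3.2828 = -13.1312, grad_y = 2*5*-2.7689 = -27.689
  x_1 = -3.2828 - 0.01*-13.1312 = -3.1515
  y_1 = -2.7689 - 0.01*-27.689 = -2.492
Step 2: grad_x = 2*2*-3.1515 = -12.606, grad_y = 2*5*-2.492 = -24.9201
  x_2 = -3.1515 - 0.01*-12.606 = -3.0254
  y_2 = -2.492 - 0.01*-24.9201 = -2.2428
Step 3: grad_x = 2*2*-3.0254 = -12.1017, grad_y = 2*5*-2.2428 = -22.4281
  x_3 = -3.0254 - 0.01*-12.1017 = -2.9044
  y_3 = -2.2428 - 0.01*-22.4281 = -2.0185
f(-2.9044, -2.0185) = 2*(-2.9044)^2 + 5*(-2.0185)^2 = 37.2435


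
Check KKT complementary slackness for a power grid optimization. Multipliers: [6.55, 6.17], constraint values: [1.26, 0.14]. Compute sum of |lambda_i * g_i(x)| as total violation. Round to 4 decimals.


KKT complementary slackness check:
lambda_1 * g_1 = 6.55 * 1.26 = 8.253
lambda_2 * g_2 = 6.17 * 0.14 = 0.8638
Total violation = 8.253 + 0.8638 = 9.1168


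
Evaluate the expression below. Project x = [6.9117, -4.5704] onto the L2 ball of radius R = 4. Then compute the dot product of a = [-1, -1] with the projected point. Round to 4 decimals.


Step 1: Compute ||x|| (intermediates to 6 decimals).
||x|| = sqrt(6.9117^2 + (-4.5704)^2) = 8.286142
Step 2: Project.
Since ||x|| > R, scale = R/||x|| = 4/8.286142 = 0.482734, proj(x) = scale * x
proj(x) = [3.336513, -2.206287]
Step 3: Dot product.
a^T * proj(x) = -1*3.336513 - 1*(-2.206287) = -1.1302


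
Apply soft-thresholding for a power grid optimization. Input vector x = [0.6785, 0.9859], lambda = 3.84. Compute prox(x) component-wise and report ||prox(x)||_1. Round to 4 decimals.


Soft-thresholding with lambda = 3.84:
prox(0.6785) = sign(0.6785)*max(|0.6785| - 3.84, 0) = 0.0
prox(0.9859) = sign(0.9859)*max(|0.9859| - 3.84, 0) = 0.0
prox(x) = [0.0, 0.0]
||prox(x)||_1 = 0.0 + 0.0 = 0.0


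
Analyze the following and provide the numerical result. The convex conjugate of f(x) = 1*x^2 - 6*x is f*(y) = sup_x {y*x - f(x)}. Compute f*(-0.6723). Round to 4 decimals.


f*(y) = sup_x {y*x - a*x^2 - b*x} = sup_x {(y-b)*x - a*x^2}
FOC: (y - b) - 2a*x = 0 => x* = (y - b)/(2a)
x* = (-0.6723 + 6)/(2*1) = 2.6639
f*(-0.6723) = (y-b)^2/(4a) = (-0.6723 + 6)^2/(4*1)
= 28.3844/4 = 7.0961


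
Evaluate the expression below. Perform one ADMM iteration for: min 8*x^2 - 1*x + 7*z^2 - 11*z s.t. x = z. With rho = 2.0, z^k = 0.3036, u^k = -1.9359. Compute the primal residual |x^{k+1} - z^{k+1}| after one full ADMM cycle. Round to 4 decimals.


ADMM iteration with rho = 2.0, z^k = 0.3036, u^k = -1.9359
Step 1: x-update.
Minimize 8*x^2 - 1*x + (2.0/2)*(x - 0.3036 - 1.9359)^2
FOC: (2*8 + 2.0)*x = 1 + 2.0*(0.3036 + 1.9359)
x^{k+1} = 0.3044
Step 2: z-update.
Minimize 7*z^2 - 11*z + (2.0/2)*(0.3044 - z - 1.9359)^2
FOC: (2*7 + 2.0)*z = 11 + 2.0*(0.3044 - 1.9359)
z^{k+1} = 0.4836
Step 3: u-update.
u^{k+1} = -1.9359 + 0.3044 - 0.4836 = -2.1151
Step 4: Primal residual = |0.3044 - 0.4836| = 0.1792


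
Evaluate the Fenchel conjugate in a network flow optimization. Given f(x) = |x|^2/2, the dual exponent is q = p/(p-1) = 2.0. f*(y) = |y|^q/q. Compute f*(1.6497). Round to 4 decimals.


The conjugate exponent q satisfies 1/p + 1/q = 1.
p = 2, so q = 2/(2 - 1) = 2.0
|y|^q = 1.6497^2.0 = 2.7215
f*(1.6497) = 2.7215 / 2.0 = 1.3608


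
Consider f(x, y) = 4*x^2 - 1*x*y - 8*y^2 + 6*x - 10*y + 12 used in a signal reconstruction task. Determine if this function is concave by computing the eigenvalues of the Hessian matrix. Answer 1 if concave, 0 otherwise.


The Hessian of f(x,y) = 4*x^2 - 1*x*y - 8*y^2 + 6*x - 10*y + 12 is:
H = [[8, -1], [-1, -16]]
Trace = 8 - 16 = -8
Determinant = 8*-16 - (-1)^2 = -129
Discriminant = (-8)^2 - 4*-129 = 580.0
Eigenvalues: lambda_1 = -16.0416, lambda_2 = 8.0416
The function is not concave.

0


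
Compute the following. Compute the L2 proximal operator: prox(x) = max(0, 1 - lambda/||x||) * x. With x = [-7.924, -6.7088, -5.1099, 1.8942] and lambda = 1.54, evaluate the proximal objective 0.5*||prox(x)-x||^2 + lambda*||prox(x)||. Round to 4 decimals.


Step 1: Compute ||x||.
||x|| = 11.7259
Step 2: Compute scaling factor.
scale = max(0, 1 - 1.54/11.7259) = 0.8687
Step 3: prox(x) = [-6.8833, -5.8277, -4.4388, 1.6454]
||prox(x)|| = 10.1859
Step 4: Proximal objective.
0.5*||prox-x||^2 = 1.1858
lambda*||prox|| = 15.6863
Total = 16.8721


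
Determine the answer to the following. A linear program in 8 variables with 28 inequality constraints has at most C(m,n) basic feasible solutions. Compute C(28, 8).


Each vertex corresponds to some choice of n active constraints out of m, so the number of vertices is at most C(m, n) = m! / (n!(m-n)!).
m = 28, n = 8
Numerator: 28 * 27 * 26 * 25 * 24 * 23 * 22 * 21
Denominator: 8! = 40320
C(28, 8) = 3108105


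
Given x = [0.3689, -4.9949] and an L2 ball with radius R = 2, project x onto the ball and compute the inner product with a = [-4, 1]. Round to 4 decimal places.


Step 1: Compute ||x|| (intermediates to 6 decimals).
||x|| = sqrt(0.3689^2 + (-4.9949)^2) = 5.008504
Step 2: Project.
Since ||x|| > R, scale = R/||x|| = 2/5.008504 = 0.399321, proj(x) = scale * x
proj(x) = [0.14731, -1.994568]
Step 3: Dot product.
a^T * proj(x) = -4*0.14731 + 1*(-1.994568) = -2.5838


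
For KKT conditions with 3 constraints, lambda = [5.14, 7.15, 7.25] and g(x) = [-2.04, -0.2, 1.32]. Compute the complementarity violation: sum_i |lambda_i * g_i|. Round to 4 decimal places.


KKT complementary slackness check:
lambda_1 * g_1 = 5.14 * -2.04 = -10.4856
lambda_2 * g_2 = 7.15 * -0.2 = -1.43
lambda_3 * g_3 = 7.25 * 1.32 = 9.57
Total violation = 10.4856 + 1.43 + 9.57 = 21.4856


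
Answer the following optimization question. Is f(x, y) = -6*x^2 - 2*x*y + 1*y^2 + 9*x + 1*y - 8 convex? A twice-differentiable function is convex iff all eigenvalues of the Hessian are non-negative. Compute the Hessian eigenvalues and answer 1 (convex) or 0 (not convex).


The Hessian of f(x,y) = -6*x^2 - 2*x*y + 1*y^2 + 9*x + 1*y - 8 is:
H = [[-12, -2], [-2, 2]]
Trace = -12 + 2 = -10
Determinant = -12*2 - (-2)^2 = -28
Discriminant = (-10)^2 - 4*-28 = 212.0
Eigenvalues: lambda_1 = -12.2801, lambda_2 = 2.2801
The function is not convex.

0


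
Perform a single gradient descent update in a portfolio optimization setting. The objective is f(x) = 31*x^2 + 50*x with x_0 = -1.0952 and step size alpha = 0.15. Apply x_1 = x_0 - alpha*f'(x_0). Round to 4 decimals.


We compute the gradient at x_0 and apply the update.
f'(x) = 62*x + 50
f'(-1.0952) = 62*-1.0952 + 50 = -17.9024
x_1 = -1.0952 - 0.15*-17.9024 = 1.5902


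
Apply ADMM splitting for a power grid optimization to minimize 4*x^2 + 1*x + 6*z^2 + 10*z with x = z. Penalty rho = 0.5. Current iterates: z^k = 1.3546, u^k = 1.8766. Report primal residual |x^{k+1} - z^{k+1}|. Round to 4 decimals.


ADMM iteration with rho = 0.5, z^k = 1.3546, u^k = 1.8766
Step 1: x-update.
Minimize 4*x^2 + 1*x + (0.5/2)*(x - 1.3546 + 1.8766)^2
FOC: (2*4 + 0.5)*x = -1 + 0.5*(1.3546 - 1.8766)
x^{k+1} = -0.1484
Step 2: z-update.
Minimize 6*z^2 + 10*z + (0.5/2)*(-0.1484 - z + 1.8766)^2
FOC: (2*6 + 0.5)*z = -10 + 0.5*(-0.1484 + 1.8766)
z^{k+1} = -0.7309
Step 3: u-update.
u^{k+1} = 1.8766 - 0.1484 + 0.7309 = 2.4591
Step 4: Primal residual = |-0.1484 + 0.7309| = 0.5825


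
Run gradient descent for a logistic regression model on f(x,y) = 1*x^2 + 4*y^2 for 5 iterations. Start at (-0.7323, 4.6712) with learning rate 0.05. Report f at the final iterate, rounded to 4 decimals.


Gradient descent on f(x,y) = 1*x^2 + 4*y^2.
Starting point: (-0.7323, 4.6712), alpha = 0.05
Step 1: grad_x = 2*1*-0.7323 = -1.4646, grad_y = 2*4*4.6712 = 37.3696
  x_1 = -0.7323 - 0.05*-1.4646 = -0.6591
  y_1 = 4.6712 - 0.05*37.3696 = 2.8027
Step 2: grad_x = 2*1*-0.6591 = -1.3181, grad_y = 2*4*2.8027 = 22.4218
  x_2 = -0.6591 - 0.05*-1.3181 = -0.5932
  y_2 = 2.8027 - 0.05*22.4218 = 1.6816
Step 3: grad_x = 2*1*-0.5932 = -1.1863, grad_y = 2*4*1.6816 = 13.4531
  x_3 = -0.5932 - 0.05*-1.1863 = -0.5338
  y_3 = 1.6816 - 0.05*13.4531 = 1.009
Step 4: grad_x = 2*1*-0.5338 = -1.0677, grad_y = 2*4*1.009 = 8.0718
  x_4 = -0.5338 - 0.05*-1.0677 = -0.4805
  y_4 = 1.009 - 0.05*8.0718 = 0.6054
Step 5: grad_x = 2*1*-0.4805 = -0.9609, grad_y = 2*4*0.6054 = 4.8431
  x_5 = -0.4805 - 0.05*-0.9609 = -0.4324
  y_5 = 0.6054 - 0.05*4.8431 = 0.3632
f(-0.4324, 0.3632) = 1*(-0.4324)^2 + 4*0.3632^2 = 0.7147


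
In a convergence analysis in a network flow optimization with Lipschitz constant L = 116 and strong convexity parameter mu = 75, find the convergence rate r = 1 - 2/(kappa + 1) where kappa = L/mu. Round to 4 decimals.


Step 1: Compute the condition number.
kappa = L/mu = 116/75 = 1.5467
Step 2: Compute the convergence rate.
r = 1 - 2/(kappa + 1) = 1 - 2*mu/(L + mu) = (L - mu)/(L + mu) = 41/191 = 0.2147


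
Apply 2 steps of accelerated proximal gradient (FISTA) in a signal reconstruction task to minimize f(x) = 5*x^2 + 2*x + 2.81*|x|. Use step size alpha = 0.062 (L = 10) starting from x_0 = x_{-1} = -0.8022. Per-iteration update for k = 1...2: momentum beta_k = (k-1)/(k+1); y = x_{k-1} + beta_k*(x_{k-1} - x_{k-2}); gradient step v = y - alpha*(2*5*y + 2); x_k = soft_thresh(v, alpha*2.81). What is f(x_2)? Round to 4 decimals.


FISTA on f(x) = 5*x^2 + 2*x + 2.81*|x|
L = 10, alpha = 0.062
Iteration 1: beta = 0.0, y = -0.8022 + 0.0*(-0.8022 + 0.8022) = -0.8022
  grad(y) = -6.022, v = y - alpha*grad = -0.4288
  prox(v) = soft_thresh(-0.4288, 0.1742) = -0.2546
Iteration 2: beta = 0.3333, y = -0.2546 + 0.3333*(-0.2546 + 0.8022) = -0.0721
  grad(y) = 1.2791, v = y - alpha*grad = -0.1514
  prox(v) = soft_thresh(-0.1514, 0.1742) = 0.0
f(x_2) = 5*0.0^2 + 2*0.0 + 2.81*|0.0| = 0.0


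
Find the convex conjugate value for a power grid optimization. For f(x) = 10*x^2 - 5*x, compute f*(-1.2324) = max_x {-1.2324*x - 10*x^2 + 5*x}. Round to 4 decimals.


f*(y) = sup_x {y*x - a*x^2 - b*x} = sup_x {(y-b)*x - a*x^2}
FOC: (y - b) - 2a*x = 0 => x* = (y - b)/(2a)
x* = (-1.2324 + 5)/(2*10) = 0.1884
f*(-1.2324) = (y-b)^2/(4a) = (-1.2324 + 5)^2/(4*10)
= 14.1948/40 = 0.3549


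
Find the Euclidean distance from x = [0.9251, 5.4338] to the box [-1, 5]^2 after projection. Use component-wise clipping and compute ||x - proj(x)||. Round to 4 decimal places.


Project each component onto [-1, 5].
clip(0.9251) = 0.9251, clip(5.4338) = 5.0
Projection = [0.9251, 5.0]
Squared diffs: [0.0, 0.1882]
Distance = sqrt(0.1882) = 0.4338


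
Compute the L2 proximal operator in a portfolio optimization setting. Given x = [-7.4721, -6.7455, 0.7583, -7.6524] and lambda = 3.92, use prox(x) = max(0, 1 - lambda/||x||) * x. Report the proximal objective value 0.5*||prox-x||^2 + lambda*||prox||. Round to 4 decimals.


Step 1: Compute ||x||.
||x|| = 12.6676
Step 2: Compute scaling factor.
scale = max(0, 1 - 3.92/12.6676) = 0.6905
Step 3: prox(x) = [-5.1599, -4.6581, 0.5236, -5.2844]
||prox(x)|| = 8.7476
Step 4: Proximal objective.
0.5*||prox-x||^2 = 7.6832
lambda*||prox|| = 34.2906
Total = 41.9738


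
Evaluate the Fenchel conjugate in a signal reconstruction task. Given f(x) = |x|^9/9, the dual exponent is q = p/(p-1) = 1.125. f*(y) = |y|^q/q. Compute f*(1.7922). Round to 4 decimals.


The conjugate exponent q satisfies 1/p + 1/q = 1.
p = 9, so q = 9/(9 - 1) = 1.125
|y|^q = 1.7922^1.125 = 1.9278
f*(1.7922) = 1.9278 / 1.125 = 1.7136


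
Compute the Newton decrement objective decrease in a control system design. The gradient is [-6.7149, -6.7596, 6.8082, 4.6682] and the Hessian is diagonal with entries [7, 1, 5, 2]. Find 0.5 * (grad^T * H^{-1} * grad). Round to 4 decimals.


Step 1: H is diagonal, so H^(-1) * g = [-0.9593, -6.7596, 1.3616, 2.3341].
Step 2: g^T H^(-1) g = sum_i g_i^2 / H_ii
  = (-6.7149)^2/7 + (-6.7596)^2/1 + (6.8082)^2/5 + (4.6682)^2/2
  = 6.4414 + 45.6922 + 9.2703 + 10.896 = 72.3
Step 3: Objective decrease = 0.5 * g^T H^(-1) g = 36.15


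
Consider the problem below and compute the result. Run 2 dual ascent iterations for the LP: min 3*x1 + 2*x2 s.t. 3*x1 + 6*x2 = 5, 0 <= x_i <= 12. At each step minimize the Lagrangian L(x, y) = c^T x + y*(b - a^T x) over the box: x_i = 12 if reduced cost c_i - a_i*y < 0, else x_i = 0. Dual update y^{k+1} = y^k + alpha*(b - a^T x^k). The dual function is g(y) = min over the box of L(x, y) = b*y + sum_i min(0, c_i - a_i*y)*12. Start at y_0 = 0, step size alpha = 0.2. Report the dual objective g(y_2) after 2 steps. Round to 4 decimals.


Dual ascent for LP: min 3*x1 + 2*x2, 3*x1 + 6*x2 = 5, 0 <= x_i <= 12
Step 1: y^k = 0.0, reduced costs: (3.0, 2.0)
  x^k = (0.0, 0.0), subgradient = b - a^T x = 5.0
  y^{k+1} = 0.0 + 0.2*5.0 = 1.0
Step 2: y^k = 1.0, reduced costs: (0.0, -4.0)
  x^k = (0.0, 12.0), subgradient = b - a^T x = -67.0
  y^{k+1} = 1.0 + 0.2*-67.0 = -12.4
Dual objective at y_2 = -12.4: reduced costs (40.2, 76.4), box minimizer x = (0.0, 0.0)
g(y_2) = b*y + (c1 - a1*y)*x1 + (c2 - a2*y)*x2 = 5*(-12.4) + 40.2*0.0 + 76.4*0.0 = -62.0 + 0.0 + 0.0 = -62.0


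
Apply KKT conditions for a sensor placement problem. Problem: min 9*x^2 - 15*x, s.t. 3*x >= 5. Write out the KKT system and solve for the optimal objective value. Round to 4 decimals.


Step 1: Try lambda = 0 (constraint inactive).
x_unc = 15/(2*9) = 0.8333
Check: 3*0.8333 = 2.4999 < 5 -- violated!
Step 2: Constraint must be active: 3*x = 5
x* = 5/3 = 1.6667 (rounded; the exact value 5/3 is used below)
lambda = (2*9*(5/3) - 15)/3 = 5.0
Step 3: Compute optimal value.
f(x*) = 9*(5/3)^2 - 15*(5/3) = 0.0


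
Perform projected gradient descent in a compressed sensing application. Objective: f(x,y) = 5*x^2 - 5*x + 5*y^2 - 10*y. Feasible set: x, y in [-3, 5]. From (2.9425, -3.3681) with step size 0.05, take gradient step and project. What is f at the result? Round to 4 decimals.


Step 1: Compute gradient at (2.9425, -3.3681).
grad_x = 2*5*2.9425 - 5 = 24.425
grad_y = 2*5*-3.3681 - 10 = -43.681
Step 2: Gradient step.
x_raw = 2.9425 - 0.05*24.425 = 1.7213
y_raw = -3.3681 - 0.05*-43.681 = -1.1841
Step 3: Project onto [-3, 5].
x_proj = clip(1.7213) = 1.7213
y_proj = clip(-1.1841) = -1.1841
Step 4: Evaluate f.
f(1.7213, -1.1841) = 25.0576


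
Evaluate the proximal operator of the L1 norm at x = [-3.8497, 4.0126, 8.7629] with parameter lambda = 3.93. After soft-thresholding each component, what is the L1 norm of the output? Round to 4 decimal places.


Soft-thresholding with lambda = 3.93:
prox(-3.8497) = sign(-3.8497)*max(|-3.8497| - 3.93, 0) = 0.0
prox(4.0126) = sign(4.0126)*max(|4.0126| - 3.93, 0) = 0.0826
prox(8.7629) = sign(8.7629)*max(|8.7629| - 3.93, 0) = 4.8329
prox(x) = [0.0, 0.0826, 4.8329]
||prox(x)||_1 = 0.0 + 0.0826 + 4.8329 = 4.9155


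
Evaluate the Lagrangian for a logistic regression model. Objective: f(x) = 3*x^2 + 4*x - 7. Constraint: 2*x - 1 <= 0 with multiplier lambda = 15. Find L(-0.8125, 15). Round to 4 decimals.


Step 1: Evaluate f(x).
f(-0.8125) = 3*(-0.8125)^2 + 4*(-0.8125) - 7 = -8.2695
Step 2: Evaluate g(x).
g(-0.8125) = 2*-0.8125 - 1 = -2.625
Step 3: Compute Lagrangian.
L = -8.2695 + 15*-2.625 = -47.6445


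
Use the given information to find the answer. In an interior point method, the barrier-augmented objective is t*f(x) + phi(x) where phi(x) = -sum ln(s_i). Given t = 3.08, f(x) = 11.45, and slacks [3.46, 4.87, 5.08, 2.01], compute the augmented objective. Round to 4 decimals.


Step 1: Compute log-barrier.
ln values: [1.2413, 1.5831, 1.6253, 0.6981]
phi = -(1.2413 + 1.5831 + 1.6253 + 0.6981) = -5.1478
Step 2: Compute augmented objective.
t*f(x) = 3.08*11.45 = 35.266
Total = 35.266 - 5.1478 = 30.1182


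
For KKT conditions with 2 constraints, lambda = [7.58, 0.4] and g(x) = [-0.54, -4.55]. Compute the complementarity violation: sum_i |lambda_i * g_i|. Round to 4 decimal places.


KKT complementary slackness check:
lambda_1 * g_1 = 7.58 * -0.54 = -4.0932
lambda_2 * g_2 = 0.4 * -4.55 = -1.82
Total violation = 4.0932 + 1.82 = 5.9132


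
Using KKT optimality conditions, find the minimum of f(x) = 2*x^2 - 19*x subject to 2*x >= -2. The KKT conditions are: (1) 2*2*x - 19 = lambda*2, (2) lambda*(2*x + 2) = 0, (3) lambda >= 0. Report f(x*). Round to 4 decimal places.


Step 1: Try lambda = 0 (constraint inactive).
Stationarity: 2*2*x - 19 = 0
x* = 19/(2*2) = 4.75
Check constraint: 2*4.75 = 9.5 >= -2 -- satisfied.
Step 2: Compute optimal value.
f(x*) = 2*4.75^2 - 19*4.75 = -45.125


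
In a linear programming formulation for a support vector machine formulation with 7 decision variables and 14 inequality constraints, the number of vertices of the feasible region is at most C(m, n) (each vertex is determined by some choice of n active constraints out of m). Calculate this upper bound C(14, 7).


Each vertex corresponds to some choice of n active constraints out of m, so the number of vertices is at most C(m, n) = m! / (n!(m-n)!).
m = 14, n = 7
Numerator: 14 * 13 * 12 * 11 * 10 * 9 * 8
Denominator: 7! = 5040
C(14, 7) = 3432


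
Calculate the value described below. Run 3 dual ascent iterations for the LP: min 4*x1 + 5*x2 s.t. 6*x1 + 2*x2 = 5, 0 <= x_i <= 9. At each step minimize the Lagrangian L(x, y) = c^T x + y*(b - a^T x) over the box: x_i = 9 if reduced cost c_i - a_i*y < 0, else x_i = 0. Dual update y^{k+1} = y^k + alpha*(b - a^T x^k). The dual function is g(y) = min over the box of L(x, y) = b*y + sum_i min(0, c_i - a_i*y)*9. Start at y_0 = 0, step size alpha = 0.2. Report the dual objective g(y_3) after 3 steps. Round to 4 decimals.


Dual ascent for LP: min 4*x1 + 5*x2, 6*x1 + 2*x2 = 5, 0 <= x_i <= 9
Step 1: y^k = 0.0, reduced costs: (4.0, 5.0)
  x^k = (0.0, 0.0), subgradient = b - a^T x = 5.0
  y^{k+1} = 0.0 + 0.2*5.0 = 1.0
Step 2: y^k = 1.0, reduced costs: (-2.0, 3.0)
  x^k = (9.0, 0.0), subgradient = b - a^T x = -49.0
  y^{k+1} = 1.0 + 0.2*-49.0 = -8.8
Step 3: y^k = -8.8, reduced costs: (56.8, 22.6)
  x^k = (0.0, 0.0), subgradient = b - a^T x = 5.0
  y^{k+1} = -8.8 + 0.2*5.0 = -7.8
Dual objective at y_3 = -7.8: reduced costs (50.8, 20.6), box minimizer x = (0.0, 0.0)
g(y_3) = b*y + (c1 - a1*y)*x1 + (c2 - a2*y)*x2 = 5*(-7.8) + 50.8*0.0 + 20.6*0.0 = -39.0 + 0.0 + 0.0 = -39.0


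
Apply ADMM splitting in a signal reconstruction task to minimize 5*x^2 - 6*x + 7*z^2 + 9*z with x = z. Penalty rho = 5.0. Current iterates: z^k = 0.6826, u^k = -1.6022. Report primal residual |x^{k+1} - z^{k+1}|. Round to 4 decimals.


ADMM iteration with rho = 5.0, z^k = 0.6826, u^k = -1.6022
Step 1: x-update.
Minimize 5*x^2 - 6*x + (5.0/2)*(x - 0.6826 - 1.6022)^2
FOC: (2*5 + 5.0)*x = 6 + 5.0*(0.6826 + 1.6022)
x^{k+1} = 1.1616
Step 2: z-update.
Minimize 7*z^2 + 9*z + (5.0/2)*(1.1616 - z - 1.6022)^2
FOC: (2*7 + 5.0)*z = -9 + 5.0*(1.1616 - 1.6022)
z^{k+1} = -0.5896
Step 3: u-update.
u^{k+1} = -1.6022 + 1.1616 + 0.5896 = 0.149
Step 4: Primal residual = |1.1616 + 0.5896| = 1.7512


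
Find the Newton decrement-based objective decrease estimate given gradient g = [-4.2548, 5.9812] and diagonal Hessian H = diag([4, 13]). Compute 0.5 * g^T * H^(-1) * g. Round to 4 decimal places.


Step 1: H is diagonal, so H^(-1) * g = [-1.0637, 0.4601].
Step 2: g^T H^(-1) g = sum_i g_i^2 / H_ii
  = (-4.2548)^2/4 + (5.9812)^2/13
  = 4.5258 + 2.7519 = 7.2777
Step 3: Objective decrease = 0.5 * g^T H^(-1) g = 3.6389


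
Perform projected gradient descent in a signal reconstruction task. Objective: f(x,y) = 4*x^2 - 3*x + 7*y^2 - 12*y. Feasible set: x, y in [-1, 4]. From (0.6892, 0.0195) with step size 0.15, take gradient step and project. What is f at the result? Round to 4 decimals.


Step 1: Compute gradient at (0.6892, 0.0195).
grad_x = 2*4*0.6892 - 3 = 2.5136
grad_y = 2*7*0.0195 - 12 = -11.727
Step 2: Gradient step.
x_raw = 0.6892 - 0.15*2.5136 = 0.3122
y_raw = 0.0195 - 0.15*-11.727 = 1.7786
Step 3: Project onto [-1, 4].
x_proj = clip(0.3122) = 0.3122
y_proj = clip(1.7786) = 1.7786
Step 4: Evaluate f.
f(0.3122, 1.7786) = 0.2534


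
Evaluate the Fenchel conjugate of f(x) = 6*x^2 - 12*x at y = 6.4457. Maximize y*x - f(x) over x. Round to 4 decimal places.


f*(y) = sup_x {y*x - a*x^2 - b*x} = sup_x {(y-b)*x - a*x^2}
FOC: (y - b) - 2a*x = 0 => x* = (y - b)/(2a)
x* = (6.4457 + 12)/(2*6) = 1.5371
f*(6.4457) = (y-b)^2/(4a) = (6.4457 + 12)^2/(4*6)
= 340.2438/24 = 14.1768
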